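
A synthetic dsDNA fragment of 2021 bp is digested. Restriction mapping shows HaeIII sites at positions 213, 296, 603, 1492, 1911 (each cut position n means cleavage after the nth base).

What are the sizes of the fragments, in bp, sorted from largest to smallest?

Linear molecule, 5 cuts → 6 fragments:
  213 − 0 = 213 bp
  296 − 213 = 83 bp
  603 − 296 = 307 bp
  1492 − 603 = 889 bp
  1911 − 1492 = 419 bp
  2021 − 1911 = 110 bp
Sorted largest to smallest: 889, 419, 307, 213, 110, 83 bp.

889, 419, 307, 213, 110, 83 bp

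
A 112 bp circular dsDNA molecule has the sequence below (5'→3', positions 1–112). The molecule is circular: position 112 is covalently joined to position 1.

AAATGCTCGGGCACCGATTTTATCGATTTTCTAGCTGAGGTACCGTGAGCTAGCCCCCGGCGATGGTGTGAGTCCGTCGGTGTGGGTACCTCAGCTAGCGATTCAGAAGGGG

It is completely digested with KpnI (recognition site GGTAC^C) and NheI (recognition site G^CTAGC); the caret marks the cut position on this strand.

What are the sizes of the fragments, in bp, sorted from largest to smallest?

61, 40, 6, 5 bp

KpnI sites (GGTACC) start at positions 39, 85.
KpnI cuts after base 5 of each site (before the last base), so after positions 43, 89.
NheI sites (GCTAGC) start at positions 49, 94.
NheI cuts after the first base of each site, so after positions 49, 94.
Combined cut positions: 43, 49, 89, 94.
Circular molecule, 4 cuts → 4 fragments:
  44–49 → 6 bp
  50–89 → 40 bp
  90–94 → 5 bp
  95–112 then 1–43 → 18 + 43 = 61 bp
Sorted largest to smallest: 61, 40, 6, 5 bp.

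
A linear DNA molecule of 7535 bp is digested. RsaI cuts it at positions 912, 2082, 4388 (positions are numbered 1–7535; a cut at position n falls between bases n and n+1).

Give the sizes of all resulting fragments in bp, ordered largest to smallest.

Linear molecule, 3 cuts → 4 fragments:
  912 − 0 = 912 bp
  2082 − 912 = 1170 bp
  4388 − 2082 = 2306 bp
  7535 − 4388 = 3147 bp
Sorted largest to smallest: 3147, 2306, 1170, 912 bp.

3147, 2306, 1170, 912 bp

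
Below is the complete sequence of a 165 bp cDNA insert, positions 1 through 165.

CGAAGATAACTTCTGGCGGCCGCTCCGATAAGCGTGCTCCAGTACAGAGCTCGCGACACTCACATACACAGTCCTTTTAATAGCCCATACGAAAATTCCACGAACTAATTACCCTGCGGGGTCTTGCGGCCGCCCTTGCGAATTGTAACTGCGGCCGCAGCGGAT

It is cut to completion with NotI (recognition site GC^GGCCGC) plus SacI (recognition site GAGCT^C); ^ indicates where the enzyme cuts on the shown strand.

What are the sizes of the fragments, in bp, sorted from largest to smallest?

76, 34, 25, 17, 13 bp

NotI sites (GCGGCCGC) start at positions 16, 126, 151.
NotI cuts after base 2 of each site, so after positions 17, 127, 152.
The SacI site (GAGCTC) starts at position 47.
SacI cuts after base 5 of each site (before the last base), so after position 51.
Combined cut positions: 17, 51, 127, 152.
Linear molecule, 4 cuts → 5 fragments:
  1–17 → 17 bp
  18–51 → 34 bp
  52–127 → 76 bp
  128–152 → 25 bp
  153–165 → 13 bp
Sorted largest to smallest: 76, 34, 25, 17, 13 bp.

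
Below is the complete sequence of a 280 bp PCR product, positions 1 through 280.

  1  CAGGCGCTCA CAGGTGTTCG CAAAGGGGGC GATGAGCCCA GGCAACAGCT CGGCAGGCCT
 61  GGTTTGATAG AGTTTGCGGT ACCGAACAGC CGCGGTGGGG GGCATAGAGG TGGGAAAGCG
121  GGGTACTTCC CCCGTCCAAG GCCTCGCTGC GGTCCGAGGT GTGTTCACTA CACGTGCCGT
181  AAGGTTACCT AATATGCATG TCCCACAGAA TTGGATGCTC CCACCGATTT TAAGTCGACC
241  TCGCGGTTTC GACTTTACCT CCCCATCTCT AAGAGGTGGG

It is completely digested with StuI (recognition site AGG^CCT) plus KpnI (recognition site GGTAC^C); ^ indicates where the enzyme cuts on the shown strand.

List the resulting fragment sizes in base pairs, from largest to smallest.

StuI sites (AGGCCT) start at positions 55, 139.
StuI cuts after base 3 of each site, so after positions 57, 141.
The KpnI site (GGTACC) starts at position 78.
KpnI cuts after base 5 of each site (before the last base), so after position 82.
Combined cut positions: 57, 82, 141.
Linear molecule, 3 cuts → 4 fragments:
  1–57 → 57 bp
  58–82 → 25 bp
  83–141 → 59 bp
  142–280 → 139 bp
Sorted largest to smallest: 139, 59, 57, 25 bp.

139, 59, 57, 25 bp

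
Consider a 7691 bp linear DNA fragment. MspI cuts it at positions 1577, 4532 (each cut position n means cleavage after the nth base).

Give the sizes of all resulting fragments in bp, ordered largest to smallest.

Linear molecule, 2 cuts → 3 fragments:
  1577 − 0 = 1577 bp
  4532 − 1577 = 2955 bp
  7691 − 4532 = 3159 bp
Sorted largest to smallest: 3159, 2955, 1577 bp.

3159, 2955, 1577 bp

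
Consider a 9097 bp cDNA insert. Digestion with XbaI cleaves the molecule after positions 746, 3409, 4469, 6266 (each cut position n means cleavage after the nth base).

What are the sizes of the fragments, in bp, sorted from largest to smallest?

2831, 2663, 1797, 1060, 746 bp

Linear molecule, 4 cuts → 5 fragments:
  746 − 0 = 746 bp
  3409 − 746 = 2663 bp
  4469 − 3409 = 1060 bp
  6266 − 4469 = 1797 bp
  9097 − 6266 = 2831 bp
Sorted largest to smallest: 2831, 2663, 1797, 1060, 746 bp.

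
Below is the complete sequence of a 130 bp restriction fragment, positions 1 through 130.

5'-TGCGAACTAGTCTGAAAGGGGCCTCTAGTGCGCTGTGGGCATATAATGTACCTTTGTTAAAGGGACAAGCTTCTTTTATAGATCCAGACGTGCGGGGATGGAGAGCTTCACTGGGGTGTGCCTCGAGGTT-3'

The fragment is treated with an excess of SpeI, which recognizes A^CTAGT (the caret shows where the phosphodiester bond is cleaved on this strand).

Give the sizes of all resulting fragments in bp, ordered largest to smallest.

124, 6 bp

The SpeI site (ACTAGT) starts at position 6.
SpeI cuts after the first base of each site, so after position 6.
Linear molecule, 1 cut → 2 fragments:
  1–6 → 6 bp
  7–130 → 124 bp
Sorted largest to smallest: 124, 6 bp.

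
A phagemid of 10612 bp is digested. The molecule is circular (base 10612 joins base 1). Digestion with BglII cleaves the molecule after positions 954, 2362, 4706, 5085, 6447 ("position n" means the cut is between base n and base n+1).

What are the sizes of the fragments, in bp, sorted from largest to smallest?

Circular molecule, 5 cuts → 5 fragments:
  2362 − 954 = 1408 bp
  4706 − 2362 = 2344 bp
  5085 − 4706 = 379 bp
  6447 − 5085 = 1362 bp
  wrap: 10612 − 6447 + 954 = 5119 bp
Sorted largest to smallest: 5119, 2344, 1408, 1362, 379 bp.

5119, 2344, 1408, 1362, 379 bp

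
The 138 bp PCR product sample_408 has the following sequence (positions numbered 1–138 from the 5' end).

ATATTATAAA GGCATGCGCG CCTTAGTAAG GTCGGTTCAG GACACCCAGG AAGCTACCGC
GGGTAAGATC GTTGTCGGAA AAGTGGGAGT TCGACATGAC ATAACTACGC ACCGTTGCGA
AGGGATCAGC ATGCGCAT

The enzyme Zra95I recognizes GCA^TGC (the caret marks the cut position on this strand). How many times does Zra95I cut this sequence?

2

GCATGC occurs starting at positions 12, 129.
Zra95I cuts at 2 sites.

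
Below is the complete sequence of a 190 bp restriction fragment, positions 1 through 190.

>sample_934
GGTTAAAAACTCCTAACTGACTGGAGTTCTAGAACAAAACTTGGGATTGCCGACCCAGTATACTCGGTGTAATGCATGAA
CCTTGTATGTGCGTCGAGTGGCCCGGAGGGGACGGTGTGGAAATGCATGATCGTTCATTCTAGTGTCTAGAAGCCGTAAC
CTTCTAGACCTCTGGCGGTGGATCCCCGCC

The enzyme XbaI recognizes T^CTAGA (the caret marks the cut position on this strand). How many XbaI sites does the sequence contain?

3

TCTAGA occurs starting at positions 28, 146, 163.
XbaI cuts at 3 sites.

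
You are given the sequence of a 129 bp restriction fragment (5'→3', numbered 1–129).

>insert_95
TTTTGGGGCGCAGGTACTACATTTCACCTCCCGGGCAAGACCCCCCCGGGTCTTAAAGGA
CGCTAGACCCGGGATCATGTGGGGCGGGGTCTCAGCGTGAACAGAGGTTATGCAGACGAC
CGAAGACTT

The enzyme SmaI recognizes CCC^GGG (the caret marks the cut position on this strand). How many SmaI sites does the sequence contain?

3

CCCGGG occurs starting at positions 30, 45, 68.
SmaI cuts at 3 sites.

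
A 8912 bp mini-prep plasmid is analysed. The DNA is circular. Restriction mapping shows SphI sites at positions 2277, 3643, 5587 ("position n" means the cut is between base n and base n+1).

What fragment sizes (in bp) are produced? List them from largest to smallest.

Circular molecule, 3 cuts → 3 fragments:
  3643 − 2277 = 1366 bp
  5587 − 3643 = 1944 bp
  wrap: 8912 − 5587 + 2277 = 5602 bp
Sorted largest to smallest: 5602, 1944, 1366 bp.

5602, 1944, 1366 bp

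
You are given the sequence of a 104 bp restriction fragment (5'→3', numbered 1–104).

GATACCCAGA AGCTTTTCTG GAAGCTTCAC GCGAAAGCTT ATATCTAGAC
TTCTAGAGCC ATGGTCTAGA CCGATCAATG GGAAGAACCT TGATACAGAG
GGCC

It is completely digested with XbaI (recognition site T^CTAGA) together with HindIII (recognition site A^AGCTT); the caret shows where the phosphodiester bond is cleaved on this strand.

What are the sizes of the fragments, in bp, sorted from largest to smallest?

39, 13, 13, 12, 10, 9, 8 bp

XbaI sites (TCTAGA) start at positions 44, 52, 65.
XbaI cuts after the first base of each site, so after positions 44, 52, 65.
HindIII sites (AAGCTT) start at positions 10, 22, 35.
HindIII cuts after the first base of each site, so after positions 10, 22, 35.
Combined cut positions: 10, 22, 35, 44, 52, 65.
Linear molecule, 6 cuts → 7 fragments:
  1–10 → 10 bp
  11–22 → 12 bp
  23–35 → 13 bp
  36–44 → 9 bp
  45–52 → 8 bp
  53–65 → 13 bp
  66–104 → 39 bp
Sorted largest to smallest: 39, 13, 13, 12, 10, 9, 8 bp.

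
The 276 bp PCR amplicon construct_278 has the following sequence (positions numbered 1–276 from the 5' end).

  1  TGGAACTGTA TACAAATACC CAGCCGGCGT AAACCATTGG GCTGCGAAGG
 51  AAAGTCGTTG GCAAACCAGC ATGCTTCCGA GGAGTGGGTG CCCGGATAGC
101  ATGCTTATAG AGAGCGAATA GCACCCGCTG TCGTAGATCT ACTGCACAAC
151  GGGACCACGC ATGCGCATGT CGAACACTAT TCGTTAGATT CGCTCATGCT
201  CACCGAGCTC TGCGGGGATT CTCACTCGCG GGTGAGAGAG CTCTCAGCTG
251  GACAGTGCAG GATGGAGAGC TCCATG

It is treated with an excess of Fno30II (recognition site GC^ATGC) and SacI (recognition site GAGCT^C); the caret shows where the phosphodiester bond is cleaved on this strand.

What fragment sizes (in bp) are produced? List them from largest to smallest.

Fno30II sites (GCATGC) start at positions 69, 99, 159.
Fno30II cuts after base 2 of each site, so after positions 70, 100, 160.
SacI sites (GAGCTC) start at positions 205, 238, 267.
SacI cuts after base 5 of each site (before the last base), so after positions 209, 242, 271.
Combined cut positions: 70, 100, 160, 209, 242, 271.
Linear molecule, 6 cuts → 7 fragments:
  1–70 → 70 bp
  71–100 → 30 bp
  101–160 → 60 bp
  161–209 → 49 bp
  210–242 → 33 bp
  243–271 → 29 bp
  272–276 → 5 bp
Sorted largest to smallest: 70, 60, 49, 33, 30, 29, 5 bp.

70, 60, 49, 33, 30, 29, 5 bp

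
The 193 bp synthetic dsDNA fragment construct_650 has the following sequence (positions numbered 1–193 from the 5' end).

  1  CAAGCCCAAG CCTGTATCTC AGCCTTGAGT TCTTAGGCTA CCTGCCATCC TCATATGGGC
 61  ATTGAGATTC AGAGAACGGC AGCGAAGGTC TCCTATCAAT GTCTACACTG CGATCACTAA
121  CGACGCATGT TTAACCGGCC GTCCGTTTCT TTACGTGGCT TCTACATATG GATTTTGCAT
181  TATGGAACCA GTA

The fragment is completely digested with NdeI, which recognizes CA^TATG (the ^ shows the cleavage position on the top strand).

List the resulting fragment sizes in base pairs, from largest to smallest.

113, 53, 27 bp

NdeI sites (CATATG) start at positions 52, 165.
NdeI cuts after base 2 of each site, so after positions 53, 166.
Linear molecule, 2 cuts → 3 fragments:
  1–53 → 53 bp
  54–166 → 113 bp
  167–193 → 27 bp
Sorted largest to smallest: 113, 53, 27 bp.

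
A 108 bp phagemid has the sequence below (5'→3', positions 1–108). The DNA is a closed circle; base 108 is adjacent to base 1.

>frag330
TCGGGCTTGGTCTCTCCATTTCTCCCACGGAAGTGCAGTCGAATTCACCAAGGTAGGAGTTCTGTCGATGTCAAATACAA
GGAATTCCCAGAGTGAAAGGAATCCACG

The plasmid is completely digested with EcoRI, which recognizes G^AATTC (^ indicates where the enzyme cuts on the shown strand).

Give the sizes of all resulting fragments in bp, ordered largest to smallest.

67, 41 bp

EcoRI sites (GAATTC) start at positions 41, 82.
EcoRI cuts after the first base of each site, so after positions 41, 82.
Circular molecule, 2 cuts → 2 fragments:
  42–82 → 41 bp
  83–108 then 1–41 → 26 + 41 = 67 bp
Sorted largest to smallest: 67, 41 bp.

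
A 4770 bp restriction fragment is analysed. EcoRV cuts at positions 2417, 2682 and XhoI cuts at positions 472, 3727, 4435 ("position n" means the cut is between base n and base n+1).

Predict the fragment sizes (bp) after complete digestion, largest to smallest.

Combined cut positions (sorted): 472, 2417, 2682, 3727, 4435.
Linear molecule, 5 cuts → 6 fragments:
  472 − 0 = 472 bp
  2417 − 472 = 1945 bp
  2682 − 2417 = 265 bp
  3727 − 2682 = 1045 bp
  4435 − 3727 = 708 bp
  4770 − 4435 = 335 bp
Sorted largest to smallest: 1945, 1045, 708, 472, 335, 265 bp.

1945, 1045, 708, 472, 335, 265 bp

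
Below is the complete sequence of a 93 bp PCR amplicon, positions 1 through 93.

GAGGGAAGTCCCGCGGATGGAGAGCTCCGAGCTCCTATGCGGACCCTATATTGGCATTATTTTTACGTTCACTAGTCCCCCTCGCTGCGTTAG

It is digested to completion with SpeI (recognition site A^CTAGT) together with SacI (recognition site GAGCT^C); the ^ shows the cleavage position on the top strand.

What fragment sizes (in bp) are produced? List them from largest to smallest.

38, 26, 22, 7 bp

The SpeI site (ACTAGT) starts at position 71.
SpeI cuts after the first base of each site, so after position 71.
SacI sites (GAGCTC) start at positions 22, 29.
SacI cuts after base 5 of each site (before the last base), so after positions 26, 33.
Combined cut positions: 26, 33, 71.
Linear molecule, 3 cuts → 4 fragments:
  1–26 → 26 bp
  27–33 → 7 bp
  34–71 → 38 bp
  72–93 → 22 bp
Sorted largest to smallest: 38, 26, 22, 7 bp.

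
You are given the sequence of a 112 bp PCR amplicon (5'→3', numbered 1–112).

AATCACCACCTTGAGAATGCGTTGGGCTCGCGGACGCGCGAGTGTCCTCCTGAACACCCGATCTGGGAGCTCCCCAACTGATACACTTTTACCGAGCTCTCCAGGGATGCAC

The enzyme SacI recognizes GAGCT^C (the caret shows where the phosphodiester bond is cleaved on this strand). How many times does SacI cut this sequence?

GAGCTC occurs starting at positions 67, 94.
SacI cuts at 2 sites.

2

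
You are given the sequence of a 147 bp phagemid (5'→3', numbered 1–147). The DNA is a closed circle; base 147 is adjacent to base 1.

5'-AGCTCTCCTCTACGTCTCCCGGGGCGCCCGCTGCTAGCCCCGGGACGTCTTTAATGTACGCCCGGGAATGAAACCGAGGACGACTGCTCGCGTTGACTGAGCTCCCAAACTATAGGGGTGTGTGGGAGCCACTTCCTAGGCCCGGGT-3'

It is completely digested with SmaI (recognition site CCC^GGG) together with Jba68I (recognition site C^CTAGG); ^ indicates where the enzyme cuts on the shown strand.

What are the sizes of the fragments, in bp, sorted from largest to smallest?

72, 24, 22, 21, 8 bp

SmaI sites (CCCGGG) start at positions 18, 39, 61, 141.
SmaI cuts after base 3 of each site, so after positions 20, 41, 63, 143.
The Jba68I site (CCTAGG) starts at position 135.
Jba68I cuts after the first base of each site, so after position 135.
Combined cut positions: 20, 41, 63, 135, 143.
Circular molecule, 5 cuts → 5 fragments:
  21–41 → 21 bp
  42–63 → 22 bp
  64–135 → 72 bp
  136–143 → 8 bp
  144–147 then 1–20 → 4 + 20 = 24 bp
Sorted largest to smallest: 72, 24, 22, 21, 8 bp.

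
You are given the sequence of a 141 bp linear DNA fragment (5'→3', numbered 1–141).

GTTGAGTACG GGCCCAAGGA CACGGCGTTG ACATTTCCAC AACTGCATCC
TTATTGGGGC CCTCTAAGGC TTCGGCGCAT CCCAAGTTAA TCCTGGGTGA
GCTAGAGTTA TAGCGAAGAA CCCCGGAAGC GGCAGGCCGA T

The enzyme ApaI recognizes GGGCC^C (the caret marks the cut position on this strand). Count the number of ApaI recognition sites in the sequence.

GGGCCC occurs starting at positions 10, 57.
ApaI cuts at 2 sites.

2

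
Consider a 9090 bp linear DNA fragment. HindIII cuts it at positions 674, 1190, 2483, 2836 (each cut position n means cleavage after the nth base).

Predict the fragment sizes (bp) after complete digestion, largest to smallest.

6254, 1293, 674, 516, 353 bp

Linear molecule, 4 cuts → 5 fragments:
  674 − 0 = 674 bp
  1190 − 674 = 516 bp
  2483 − 1190 = 1293 bp
  2836 − 2483 = 353 bp
  9090 − 2836 = 6254 bp
Sorted largest to smallest: 6254, 1293, 674, 516, 353 bp.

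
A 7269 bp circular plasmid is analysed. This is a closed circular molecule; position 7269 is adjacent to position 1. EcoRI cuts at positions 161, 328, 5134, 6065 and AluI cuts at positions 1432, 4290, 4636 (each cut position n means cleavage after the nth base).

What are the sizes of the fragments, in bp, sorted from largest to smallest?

Combined cut positions (sorted): 161, 328, 1432, 4290, 4636, 5134, 6065.
Circular molecule, 7 cuts → 7 fragments:
  328 − 161 = 167 bp
  1432 − 328 = 1104 bp
  4290 − 1432 = 2858 bp
  4636 − 4290 = 346 bp
  5134 − 4636 = 498 bp
  6065 − 5134 = 931 bp
  wrap: 7269 − 6065 + 161 = 1365 bp
Sorted largest to smallest: 2858, 1365, 1104, 931, 498, 346, 167 bp.

2858, 1365, 1104, 931, 498, 346, 167 bp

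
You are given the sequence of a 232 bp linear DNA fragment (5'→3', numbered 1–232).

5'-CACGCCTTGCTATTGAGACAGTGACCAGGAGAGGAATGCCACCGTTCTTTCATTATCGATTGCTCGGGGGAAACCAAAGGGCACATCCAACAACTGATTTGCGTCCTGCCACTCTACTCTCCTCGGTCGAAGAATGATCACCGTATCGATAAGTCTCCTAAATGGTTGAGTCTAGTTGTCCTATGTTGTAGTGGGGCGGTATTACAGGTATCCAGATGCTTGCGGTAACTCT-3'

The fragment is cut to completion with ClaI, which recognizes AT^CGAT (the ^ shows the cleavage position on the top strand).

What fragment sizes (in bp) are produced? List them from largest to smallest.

ClaI sites (ATCGAT) start at positions 55, 145.
ClaI cuts after base 2 of each site, so after positions 56, 146.
Linear molecule, 2 cuts → 3 fragments:
  1–56 → 56 bp
  57–146 → 90 bp
  147–232 → 86 bp
Sorted largest to smallest: 90, 86, 56 bp.

90, 86, 56 bp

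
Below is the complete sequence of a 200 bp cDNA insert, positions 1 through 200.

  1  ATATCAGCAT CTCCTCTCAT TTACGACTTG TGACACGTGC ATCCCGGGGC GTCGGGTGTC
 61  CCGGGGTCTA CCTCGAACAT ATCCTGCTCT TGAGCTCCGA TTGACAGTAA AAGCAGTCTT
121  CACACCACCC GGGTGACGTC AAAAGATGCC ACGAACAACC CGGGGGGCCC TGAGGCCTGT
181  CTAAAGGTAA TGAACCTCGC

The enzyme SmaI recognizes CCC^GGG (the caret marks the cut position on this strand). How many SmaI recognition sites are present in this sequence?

CCCGGG occurs starting at positions 43, 60, 128, 159.
SmaI cuts at 4 sites.

4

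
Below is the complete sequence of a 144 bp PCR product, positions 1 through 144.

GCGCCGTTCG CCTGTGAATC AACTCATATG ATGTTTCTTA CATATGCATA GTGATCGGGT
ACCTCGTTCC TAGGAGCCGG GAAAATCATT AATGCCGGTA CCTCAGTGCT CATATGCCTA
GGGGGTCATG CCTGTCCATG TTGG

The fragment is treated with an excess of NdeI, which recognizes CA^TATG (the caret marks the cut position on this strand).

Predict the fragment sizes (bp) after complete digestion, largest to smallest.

NdeI sites (CATATG) start at positions 25, 41, 111.
NdeI cuts after base 2 of each site, so after positions 26, 42, 112.
Linear molecule, 3 cuts → 4 fragments:
  1–26 → 26 bp
  27–42 → 16 bp
  43–112 → 70 bp
  113–144 → 32 bp
Sorted largest to smallest: 70, 32, 26, 16 bp.

70, 32, 26, 16 bp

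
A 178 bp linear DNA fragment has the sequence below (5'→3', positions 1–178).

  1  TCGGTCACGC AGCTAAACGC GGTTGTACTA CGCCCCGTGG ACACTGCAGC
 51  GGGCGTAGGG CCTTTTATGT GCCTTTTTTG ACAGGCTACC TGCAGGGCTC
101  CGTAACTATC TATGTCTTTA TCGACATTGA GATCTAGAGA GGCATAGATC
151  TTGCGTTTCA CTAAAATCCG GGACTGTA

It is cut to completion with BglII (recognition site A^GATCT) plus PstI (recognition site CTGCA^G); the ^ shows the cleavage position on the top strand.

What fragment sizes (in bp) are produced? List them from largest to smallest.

48, 46, 36, 32, 16 bp

BglII sites (AGATCT) start at positions 130, 146.
BglII cuts after the first base of each site, so after positions 130, 146.
PstI sites (CTGCAG) start at positions 44, 90.
PstI cuts after base 5 of each site (before the last base), so after positions 48, 94.
Combined cut positions: 48, 94, 130, 146.
Linear molecule, 4 cuts → 5 fragments:
  1–48 → 48 bp
  49–94 → 46 bp
  95–130 → 36 bp
  131–146 → 16 bp
  147–178 → 32 bp
Sorted largest to smallest: 48, 46, 36, 32, 16 bp.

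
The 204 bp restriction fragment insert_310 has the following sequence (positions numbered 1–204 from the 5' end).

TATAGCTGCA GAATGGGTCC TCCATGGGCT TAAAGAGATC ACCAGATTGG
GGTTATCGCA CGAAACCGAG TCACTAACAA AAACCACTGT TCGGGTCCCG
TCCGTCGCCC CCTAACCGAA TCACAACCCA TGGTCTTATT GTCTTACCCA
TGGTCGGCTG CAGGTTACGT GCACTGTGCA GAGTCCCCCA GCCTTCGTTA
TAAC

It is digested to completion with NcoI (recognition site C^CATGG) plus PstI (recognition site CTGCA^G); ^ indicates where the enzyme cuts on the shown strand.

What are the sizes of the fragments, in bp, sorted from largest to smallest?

106, 42, 20, 14, 12, 10 bp

NcoI sites (CCATGG) start at positions 22, 128, 148.
NcoI cuts after the first base of each site, so after positions 22, 128, 148.
PstI sites (CTGCAG) start at positions 6, 158.
PstI cuts after base 5 of each site (before the last base), so after positions 10, 162.
Combined cut positions: 10, 22, 128, 148, 162.
Linear molecule, 5 cuts → 6 fragments:
  1–10 → 10 bp
  11–22 → 12 bp
  23–128 → 106 bp
  129–148 → 20 bp
  149–162 → 14 bp
  163–204 → 42 bp
Sorted largest to smallest: 106, 42, 20, 14, 12, 10 bp.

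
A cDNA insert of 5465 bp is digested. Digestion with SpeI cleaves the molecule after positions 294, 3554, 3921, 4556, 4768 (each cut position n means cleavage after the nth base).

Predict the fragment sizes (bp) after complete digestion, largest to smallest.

Linear molecule, 5 cuts → 6 fragments:
  294 − 0 = 294 bp
  3554 − 294 = 3260 bp
  3921 − 3554 = 367 bp
  4556 − 3921 = 635 bp
  4768 − 4556 = 212 bp
  5465 − 4768 = 697 bp
Sorted largest to smallest: 3260, 697, 635, 367, 294, 212 bp.

3260, 697, 635, 367, 294, 212 bp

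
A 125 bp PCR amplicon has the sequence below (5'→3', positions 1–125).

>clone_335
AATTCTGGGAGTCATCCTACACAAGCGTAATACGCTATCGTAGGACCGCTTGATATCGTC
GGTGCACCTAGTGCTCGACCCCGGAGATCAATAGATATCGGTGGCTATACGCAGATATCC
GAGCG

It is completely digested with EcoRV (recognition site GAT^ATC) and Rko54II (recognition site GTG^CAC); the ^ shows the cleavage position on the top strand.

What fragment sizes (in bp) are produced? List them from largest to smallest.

EcoRV sites (GATATC) start at positions 52, 94, 114.
EcoRV cuts after base 3 of each site, so after positions 54, 96, 116.
The Rko54II site (GTGCAC) starts at position 62.
Rko54II cuts after base 3 of each site, so after position 64.
Combined cut positions: 54, 64, 96, 116.
Linear molecule, 4 cuts → 5 fragments:
  1–54 → 54 bp
  55–64 → 10 bp
  65–96 → 32 bp
  97–116 → 20 bp
  117–125 → 9 bp
Sorted largest to smallest: 54, 32, 20, 10, 9 bp.

54, 32, 20, 10, 9 bp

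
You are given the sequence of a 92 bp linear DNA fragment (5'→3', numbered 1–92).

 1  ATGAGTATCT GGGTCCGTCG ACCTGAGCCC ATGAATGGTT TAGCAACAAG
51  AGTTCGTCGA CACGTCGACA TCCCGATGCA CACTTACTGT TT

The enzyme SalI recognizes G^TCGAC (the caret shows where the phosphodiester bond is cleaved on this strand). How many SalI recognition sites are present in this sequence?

GTCGAC occurs starting at positions 17, 56, 64.
SalI cuts at 3 sites.

3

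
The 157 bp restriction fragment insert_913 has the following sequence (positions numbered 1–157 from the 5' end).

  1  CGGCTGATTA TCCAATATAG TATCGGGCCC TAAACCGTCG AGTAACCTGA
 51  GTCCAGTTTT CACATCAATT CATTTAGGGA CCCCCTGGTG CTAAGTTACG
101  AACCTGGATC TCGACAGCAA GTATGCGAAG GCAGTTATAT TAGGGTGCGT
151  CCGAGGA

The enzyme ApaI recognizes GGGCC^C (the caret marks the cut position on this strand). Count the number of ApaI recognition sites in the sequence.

GGGCCC occurs starting at position 25.
ApaI cuts at 1 site.

1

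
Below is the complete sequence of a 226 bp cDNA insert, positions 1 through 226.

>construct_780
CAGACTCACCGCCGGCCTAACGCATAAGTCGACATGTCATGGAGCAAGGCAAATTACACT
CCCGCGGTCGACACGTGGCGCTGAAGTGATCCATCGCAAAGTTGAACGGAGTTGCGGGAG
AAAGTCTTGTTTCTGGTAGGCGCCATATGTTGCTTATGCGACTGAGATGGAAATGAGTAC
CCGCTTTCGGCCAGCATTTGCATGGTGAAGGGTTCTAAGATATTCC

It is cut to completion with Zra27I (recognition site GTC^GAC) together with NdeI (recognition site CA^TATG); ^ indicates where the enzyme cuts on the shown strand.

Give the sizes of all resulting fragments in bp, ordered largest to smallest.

81, 76, 39, 30 bp

Zra27I sites (GTCGAC) start at positions 28, 67.
Zra27I cuts after base 3 of each site, so after positions 30, 69.
The NdeI site (CATATG) starts at position 144.
NdeI cuts after base 2 of each site, so after position 145.
Combined cut positions: 30, 69, 145.
Linear molecule, 3 cuts → 4 fragments:
  1–30 → 30 bp
  31–69 → 39 bp
  70–145 → 76 bp
  146–226 → 81 bp
Sorted largest to smallest: 81, 76, 39, 30 bp.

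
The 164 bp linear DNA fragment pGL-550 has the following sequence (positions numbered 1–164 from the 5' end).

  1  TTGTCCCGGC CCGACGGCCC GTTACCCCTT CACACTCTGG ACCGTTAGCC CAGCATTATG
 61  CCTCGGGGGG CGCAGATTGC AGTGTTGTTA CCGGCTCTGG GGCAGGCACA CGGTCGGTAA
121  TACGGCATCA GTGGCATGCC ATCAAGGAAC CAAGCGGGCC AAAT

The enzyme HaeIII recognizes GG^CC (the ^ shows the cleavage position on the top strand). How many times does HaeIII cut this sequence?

GGCC occurs starting at positions 8, 16, 157.
HaeIII cuts at 3 sites.

3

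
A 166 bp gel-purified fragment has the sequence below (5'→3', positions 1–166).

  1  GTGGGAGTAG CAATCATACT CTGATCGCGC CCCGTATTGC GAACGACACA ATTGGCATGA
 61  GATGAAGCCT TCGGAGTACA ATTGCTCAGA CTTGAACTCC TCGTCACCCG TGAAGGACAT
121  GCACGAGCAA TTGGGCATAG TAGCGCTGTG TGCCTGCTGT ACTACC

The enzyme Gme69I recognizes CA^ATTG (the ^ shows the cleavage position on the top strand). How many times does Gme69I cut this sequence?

CAATTG occurs starting at positions 49, 79, 128.
Gme69I cuts at 3 sites.

3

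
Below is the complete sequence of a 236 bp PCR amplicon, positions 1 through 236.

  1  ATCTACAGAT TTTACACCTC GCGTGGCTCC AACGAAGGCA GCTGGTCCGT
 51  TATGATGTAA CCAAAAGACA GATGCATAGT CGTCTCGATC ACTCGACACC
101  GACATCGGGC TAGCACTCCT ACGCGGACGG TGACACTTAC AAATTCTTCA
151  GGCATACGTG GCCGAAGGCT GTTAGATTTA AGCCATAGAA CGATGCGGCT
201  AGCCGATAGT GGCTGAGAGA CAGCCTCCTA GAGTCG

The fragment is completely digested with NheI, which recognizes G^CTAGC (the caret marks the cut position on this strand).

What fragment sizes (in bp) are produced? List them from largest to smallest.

109, 89, 38 bp

NheI sites (GCTAGC) start at positions 109, 198.
NheI cuts after the first base of each site, so after positions 109, 198.
Linear molecule, 2 cuts → 3 fragments:
  1–109 → 109 bp
  110–198 → 89 bp
  199–236 → 38 bp
Sorted largest to smallest: 109, 89, 38 bp.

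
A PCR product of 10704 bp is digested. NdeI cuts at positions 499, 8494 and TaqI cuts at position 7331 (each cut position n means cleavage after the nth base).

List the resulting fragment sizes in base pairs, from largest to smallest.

6832, 2210, 1163, 499 bp

Combined cut positions (sorted): 499, 7331, 8494.
Linear molecule, 3 cuts → 4 fragments:
  499 − 0 = 499 bp
  7331 − 499 = 6832 bp
  8494 − 7331 = 1163 bp
  10704 − 8494 = 2210 bp
Sorted largest to smallest: 6832, 2210, 1163, 499 bp.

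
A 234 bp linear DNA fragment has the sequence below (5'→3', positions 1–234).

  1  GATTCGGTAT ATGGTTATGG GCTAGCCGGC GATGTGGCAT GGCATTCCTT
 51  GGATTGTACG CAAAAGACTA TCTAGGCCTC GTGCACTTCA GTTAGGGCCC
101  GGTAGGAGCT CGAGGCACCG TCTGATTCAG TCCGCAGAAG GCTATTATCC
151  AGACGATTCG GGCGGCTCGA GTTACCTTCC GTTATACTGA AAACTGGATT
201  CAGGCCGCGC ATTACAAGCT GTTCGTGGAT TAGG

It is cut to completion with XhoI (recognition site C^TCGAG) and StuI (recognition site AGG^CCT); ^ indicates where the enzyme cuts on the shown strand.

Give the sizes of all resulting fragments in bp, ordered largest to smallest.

76, 68, 57, 33 bp

XhoI sites (CTCGAG) start at positions 109, 166.
XhoI cuts after the first base of each site, so after positions 109, 166.
The StuI site (AGGCCT) starts at position 74.
StuI cuts after base 3 of each site, so after position 76.
Combined cut positions: 76, 109, 166.
Linear molecule, 3 cuts → 4 fragments:
  1–76 → 76 bp
  77–109 → 33 bp
  110–166 → 57 bp
  167–234 → 68 bp
Sorted largest to smallest: 76, 68, 57, 33 bp.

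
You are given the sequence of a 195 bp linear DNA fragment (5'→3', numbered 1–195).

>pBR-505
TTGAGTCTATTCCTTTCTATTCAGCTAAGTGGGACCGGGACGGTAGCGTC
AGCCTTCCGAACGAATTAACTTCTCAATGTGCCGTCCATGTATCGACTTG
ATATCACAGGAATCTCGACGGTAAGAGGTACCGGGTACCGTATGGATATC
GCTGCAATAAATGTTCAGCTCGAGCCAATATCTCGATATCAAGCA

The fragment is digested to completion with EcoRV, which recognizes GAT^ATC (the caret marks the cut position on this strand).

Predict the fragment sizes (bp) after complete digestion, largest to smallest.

102, 45, 40, 8 bp

EcoRV sites (GATATC) start at positions 100, 145, 185.
EcoRV cuts after base 3 of each site, so after positions 102, 147, 187.
Linear molecule, 3 cuts → 4 fragments:
  1–102 → 102 bp
  103–147 → 45 bp
  148–187 → 40 bp
  188–195 → 8 bp
Sorted largest to smallest: 102, 45, 40, 8 bp.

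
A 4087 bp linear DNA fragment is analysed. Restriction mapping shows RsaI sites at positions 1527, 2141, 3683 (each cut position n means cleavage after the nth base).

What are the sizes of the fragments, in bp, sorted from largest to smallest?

1542, 1527, 614, 404 bp

Linear molecule, 3 cuts → 4 fragments:
  1527 − 0 = 1527 bp
  2141 − 1527 = 614 bp
  3683 − 2141 = 1542 bp
  4087 − 3683 = 404 bp
Sorted largest to smallest: 1542, 1527, 614, 404 bp.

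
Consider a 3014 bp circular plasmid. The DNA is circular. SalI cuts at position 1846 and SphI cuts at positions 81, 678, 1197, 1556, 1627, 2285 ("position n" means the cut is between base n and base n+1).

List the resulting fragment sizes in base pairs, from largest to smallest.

Combined cut positions (sorted): 81, 678, 1197, 1556, 1627, 1846, 2285.
Circular molecule, 7 cuts → 7 fragments:
  678 − 81 = 597 bp
  1197 − 678 = 519 bp
  1556 − 1197 = 359 bp
  1627 − 1556 = 71 bp
  1846 − 1627 = 219 bp
  2285 − 1846 = 439 bp
  wrap: 3014 − 2285 + 81 = 810 bp
Sorted largest to smallest: 810, 597, 519, 439, 359, 219, 71 bp.

810, 597, 519, 439, 359, 219, 71 bp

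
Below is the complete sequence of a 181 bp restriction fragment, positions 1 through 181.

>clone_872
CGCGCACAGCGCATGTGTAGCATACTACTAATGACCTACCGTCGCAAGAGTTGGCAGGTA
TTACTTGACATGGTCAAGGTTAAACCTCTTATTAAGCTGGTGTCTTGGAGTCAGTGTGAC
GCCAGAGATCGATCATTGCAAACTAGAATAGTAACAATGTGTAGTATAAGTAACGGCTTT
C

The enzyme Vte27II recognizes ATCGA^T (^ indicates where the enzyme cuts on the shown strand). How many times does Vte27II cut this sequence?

ATCGAT occurs starting at position 128.
Vte27II cuts at 1 site.

1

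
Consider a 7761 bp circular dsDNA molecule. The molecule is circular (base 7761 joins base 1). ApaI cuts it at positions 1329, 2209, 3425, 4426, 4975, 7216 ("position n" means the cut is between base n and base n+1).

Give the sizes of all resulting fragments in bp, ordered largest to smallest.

Circular molecule, 6 cuts → 6 fragments:
  2209 − 1329 = 880 bp
  3425 − 2209 = 1216 bp
  4426 − 3425 = 1001 bp
  4975 − 4426 = 549 bp
  7216 − 4975 = 2241 bp
  wrap: 7761 − 7216 + 1329 = 1874 bp
Sorted largest to smallest: 2241, 1874, 1216, 1001, 880, 549 bp.

2241, 1874, 1216, 1001, 880, 549 bp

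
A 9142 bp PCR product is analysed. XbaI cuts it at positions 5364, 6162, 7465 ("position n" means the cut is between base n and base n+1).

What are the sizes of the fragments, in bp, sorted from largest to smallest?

5364, 1677, 1303, 798 bp

Linear molecule, 3 cuts → 4 fragments:
  5364 − 0 = 5364 bp
  6162 − 5364 = 798 bp
  7465 − 6162 = 1303 bp
  9142 − 7465 = 1677 bp
Sorted largest to smallest: 5364, 1677, 1303, 798 bp.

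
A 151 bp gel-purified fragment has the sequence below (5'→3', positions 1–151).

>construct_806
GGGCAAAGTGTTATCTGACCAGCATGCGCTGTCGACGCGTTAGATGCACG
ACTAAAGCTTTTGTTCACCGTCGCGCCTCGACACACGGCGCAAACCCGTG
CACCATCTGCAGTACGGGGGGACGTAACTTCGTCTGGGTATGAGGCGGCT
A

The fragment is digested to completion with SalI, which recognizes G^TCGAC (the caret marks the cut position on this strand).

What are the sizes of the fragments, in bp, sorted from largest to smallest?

The SalI site (GTCGAC) starts at position 31.
SalI cuts after the first base of each site, so after position 31.
Linear molecule, 1 cut → 2 fragments:
  1–31 → 31 bp
  32–151 → 120 bp
Sorted largest to smallest: 120, 31 bp.

120, 31 bp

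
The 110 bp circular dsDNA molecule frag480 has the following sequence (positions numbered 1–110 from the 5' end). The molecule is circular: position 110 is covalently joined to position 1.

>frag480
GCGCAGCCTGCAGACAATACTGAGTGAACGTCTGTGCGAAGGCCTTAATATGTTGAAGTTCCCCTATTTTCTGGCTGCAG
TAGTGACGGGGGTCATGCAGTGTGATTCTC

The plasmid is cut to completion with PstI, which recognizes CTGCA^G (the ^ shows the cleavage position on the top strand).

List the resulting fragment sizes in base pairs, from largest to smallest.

PstI sites (CTGCAG) start at positions 8, 75.
PstI cuts after base 5 of each site (before the last base), so after positions 12, 79.
Circular molecule, 2 cuts → 2 fragments:
  13–79 → 67 bp
  80–110 then 1–12 → 31 + 12 = 43 bp
Sorted largest to smallest: 67, 43 bp.

67, 43 bp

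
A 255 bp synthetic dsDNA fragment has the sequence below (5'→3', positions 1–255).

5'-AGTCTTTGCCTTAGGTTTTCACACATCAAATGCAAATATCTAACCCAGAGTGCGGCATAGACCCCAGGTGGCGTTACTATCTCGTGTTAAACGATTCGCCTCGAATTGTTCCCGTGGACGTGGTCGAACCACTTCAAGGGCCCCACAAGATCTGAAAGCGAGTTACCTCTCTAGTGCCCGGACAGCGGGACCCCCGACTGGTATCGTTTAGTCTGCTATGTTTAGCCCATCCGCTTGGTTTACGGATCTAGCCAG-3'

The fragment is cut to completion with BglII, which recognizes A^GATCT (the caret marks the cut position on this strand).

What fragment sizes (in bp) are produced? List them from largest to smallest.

The BglII site (AGATCT) starts at position 148.
BglII cuts after the first base of each site, so after position 148.
Linear molecule, 1 cut → 2 fragments:
  1–148 → 148 bp
  149–255 → 107 bp
Sorted largest to smallest: 148, 107 bp.

148, 107 bp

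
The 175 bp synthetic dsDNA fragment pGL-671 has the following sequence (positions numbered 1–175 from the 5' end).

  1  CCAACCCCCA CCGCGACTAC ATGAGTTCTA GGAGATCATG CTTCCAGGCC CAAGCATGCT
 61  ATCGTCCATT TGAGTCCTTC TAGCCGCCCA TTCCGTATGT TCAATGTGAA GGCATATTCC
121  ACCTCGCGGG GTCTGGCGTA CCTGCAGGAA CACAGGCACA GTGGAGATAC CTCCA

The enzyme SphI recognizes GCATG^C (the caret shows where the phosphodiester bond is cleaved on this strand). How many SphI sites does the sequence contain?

GCATGC occurs starting at position 54.
SphI cuts at 1 site.

1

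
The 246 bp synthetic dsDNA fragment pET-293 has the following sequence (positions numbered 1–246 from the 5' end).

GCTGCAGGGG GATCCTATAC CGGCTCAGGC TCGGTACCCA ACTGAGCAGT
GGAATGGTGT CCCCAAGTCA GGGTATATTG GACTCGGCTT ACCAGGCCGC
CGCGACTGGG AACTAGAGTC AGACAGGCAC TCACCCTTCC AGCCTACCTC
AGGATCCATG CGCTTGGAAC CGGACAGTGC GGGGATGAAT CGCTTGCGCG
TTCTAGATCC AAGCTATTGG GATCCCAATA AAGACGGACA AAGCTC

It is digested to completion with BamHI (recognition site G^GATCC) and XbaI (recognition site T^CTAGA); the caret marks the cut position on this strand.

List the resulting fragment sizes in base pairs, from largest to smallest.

BamHI sites (GGATCC) start at positions 10, 152, 220.
BamHI cuts after the first base of each site, so after positions 10, 152, 220.
The XbaI site (TCTAGA) starts at position 202.
XbaI cuts after the first base of each site, so after position 202.
Combined cut positions: 10, 152, 202, 220.
Linear molecule, 4 cuts → 5 fragments:
  1–10 → 10 bp
  11–152 → 142 bp
  153–202 → 50 bp
  203–220 → 18 bp
  221–246 → 26 bp
Sorted largest to smallest: 142, 50, 26, 18, 10 bp.

142, 50, 26, 18, 10 bp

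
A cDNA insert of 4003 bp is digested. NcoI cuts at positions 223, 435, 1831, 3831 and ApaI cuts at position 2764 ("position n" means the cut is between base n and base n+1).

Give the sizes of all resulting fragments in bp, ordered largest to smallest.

Combined cut positions (sorted): 223, 435, 1831, 2764, 3831.
Linear molecule, 5 cuts → 6 fragments:
  223 − 0 = 223 bp
  435 − 223 = 212 bp
  1831 − 435 = 1396 bp
  2764 − 1831 = 933 bp
  3831 − 2764 = 1067 bp
  4003 − 3831 = 172 bp
Sorted largest to smallest: 1396, 1067, 933, 223, 212, 172 bp.

1396, 1067, 933, 223, 212, 172 bp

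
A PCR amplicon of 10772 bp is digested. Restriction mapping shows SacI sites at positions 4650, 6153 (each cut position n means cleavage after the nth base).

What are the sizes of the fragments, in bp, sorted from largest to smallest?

4650, 4619, 1503 bp

Linear molecule, 2 cuts → 3 fragments:
  4650 − 0 = 4650 bp
  6153 − 4650 = 1503 bp
  10772 − 6153 = 4619 bp
Sorted largest to smallest: 4650, 4619, 1503 bp.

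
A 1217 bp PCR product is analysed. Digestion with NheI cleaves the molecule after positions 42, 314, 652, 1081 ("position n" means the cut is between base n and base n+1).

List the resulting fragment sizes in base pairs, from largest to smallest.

429, 338, 272, 136, 42 bp

Linear molecule, 4 cuts → 5 fragments:
  42 − 0 = 42 bp
  314 − 42 = 272 bp
  652 − 314 = 338 bp
  1081 − 652 = 429 bp
  1217 − 1081 = 136 bp
Sorted largest to smallest: 429, 338, 272, 136, 42 bp.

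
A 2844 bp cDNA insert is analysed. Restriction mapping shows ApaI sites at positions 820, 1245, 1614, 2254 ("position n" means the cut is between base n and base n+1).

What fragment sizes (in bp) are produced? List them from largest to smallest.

Linear molecule, 4 cuts → 5 fragments:
  820 − 0 = 820 bp
  1245 − 820 = 425 bp
  1614 − 1245 = 369 bp
  2254 − 1614 = 640 bp
  2844 − 2254 = 590 bp
Sorted largest to smallest: 820, 640, 590, 425, 369 bp.

820, 640, 590, 425, 369 bp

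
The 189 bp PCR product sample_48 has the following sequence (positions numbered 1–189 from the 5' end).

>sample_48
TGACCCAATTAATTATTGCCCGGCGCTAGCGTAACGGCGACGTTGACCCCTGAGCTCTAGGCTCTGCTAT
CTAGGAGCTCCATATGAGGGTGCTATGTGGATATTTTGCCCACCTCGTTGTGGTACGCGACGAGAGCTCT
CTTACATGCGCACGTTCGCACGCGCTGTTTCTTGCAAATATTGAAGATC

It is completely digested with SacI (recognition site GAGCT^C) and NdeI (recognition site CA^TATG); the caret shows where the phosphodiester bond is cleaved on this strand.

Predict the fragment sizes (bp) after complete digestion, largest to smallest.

56, 56, 51, 23, 3 bp

SacI sites (GAGCTC) start at positions 52, 75, 134.
SacI cuts after base 5 of each site (before the last base), so after positions 56, 79, 138.
The NdeI site (CATATG) starts at position 81.
NdeI cuts after base 2 of each site, so after position 82.
Combined cut positions: 56, 79, 82, 138.
Linear molecule, 4 cuts → 5 fragments:
  1–56 → 56 bp
  57–79 → 23 bp
  80–82 → 3 bp
  83–138 → 56 bp
  139–189 → 51 bp
Sorted largest to smallest: 56, 56, 51, 23, 3 bp.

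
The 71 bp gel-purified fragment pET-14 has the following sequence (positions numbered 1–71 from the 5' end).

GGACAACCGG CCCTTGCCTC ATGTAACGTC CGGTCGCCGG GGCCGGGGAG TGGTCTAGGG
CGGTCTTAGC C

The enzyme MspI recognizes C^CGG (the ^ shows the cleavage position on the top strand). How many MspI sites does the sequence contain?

CCGG occurs starting at positions 7, 30, 37, 43.
MspI cuts at 4 sites.

4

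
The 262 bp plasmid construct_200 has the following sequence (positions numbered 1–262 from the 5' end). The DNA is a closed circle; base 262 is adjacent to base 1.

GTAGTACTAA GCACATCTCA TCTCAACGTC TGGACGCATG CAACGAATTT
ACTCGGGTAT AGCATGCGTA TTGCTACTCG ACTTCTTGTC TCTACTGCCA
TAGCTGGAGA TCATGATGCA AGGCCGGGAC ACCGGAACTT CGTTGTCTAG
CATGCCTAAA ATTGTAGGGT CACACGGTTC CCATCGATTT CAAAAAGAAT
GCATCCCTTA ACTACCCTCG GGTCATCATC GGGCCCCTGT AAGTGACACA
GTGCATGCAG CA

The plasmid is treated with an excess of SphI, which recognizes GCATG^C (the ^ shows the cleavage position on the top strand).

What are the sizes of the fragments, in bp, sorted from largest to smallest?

SphI sites (GCATGC) start at positions 36, 62, 150, 253.
SphI cuts after base 5 of each site (before the last base), so after positions 40, 66, 154, 257.
Circular molecule, 4 cuts → 4 fragments:
  41–66 → 26 bp
  67–154 → 88 bp
  155–257 → 103 bp
  258–262 then 1–40 → 5 + 40 = 45 bp
Sorted largest to smallest: 103, 88, 45, 26 bp.

103, 88, 45, 26 bp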